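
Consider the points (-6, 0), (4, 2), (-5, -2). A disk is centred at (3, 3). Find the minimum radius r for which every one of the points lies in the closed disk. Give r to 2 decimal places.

9.49

The required radius is the distance from (3, 3) to the farthest point.
Squared distances: 90, 2, 89.
Maximum is 90, attained at (-6, 0).
r = √90 ≈ 9.49.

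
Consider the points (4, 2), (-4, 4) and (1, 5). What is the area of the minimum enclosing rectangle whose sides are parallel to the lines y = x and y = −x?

In coordinates u = x + y, v = x − y the rectangle is axis-aligned; the map (x,y)→(u,v) scales areas by 2.
u-values: 6, 0, 6; range = 6 − 0 = 6.
v-values: 2, -8, -4; range = 2 − (-8) = 10.
Area = (6 × 10) / 2 = 30.

30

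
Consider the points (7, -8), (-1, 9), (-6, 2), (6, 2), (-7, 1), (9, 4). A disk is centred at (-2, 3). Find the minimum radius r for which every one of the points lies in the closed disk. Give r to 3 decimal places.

The required radius is the distance from (-2, 3) to the farthest point.
Squared distances: 202, 37, 17, 65, 29, 122.
Maximum is 202, attained at (7, -8).
r = √202 ≈ 14.213.

14.213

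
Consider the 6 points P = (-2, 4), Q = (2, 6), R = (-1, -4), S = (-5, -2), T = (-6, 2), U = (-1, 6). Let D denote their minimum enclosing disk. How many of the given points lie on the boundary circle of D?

3

A smallest enclosing disk is always determined by at most three of the input points on its boundary.
The minimum enclosing circle is determined by three boundary points: Q, R, S.
Their circumcentre is (-37/46, 32/23) with r² = 61585/2116.
The farthest remaining point T is at distance² 57905/2116 ≤ 61585/2116.
The points at distance exactly r from the centre are Q, R, S — 3 points.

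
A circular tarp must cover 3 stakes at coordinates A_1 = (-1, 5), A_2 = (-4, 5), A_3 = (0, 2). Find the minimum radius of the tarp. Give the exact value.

2.5

Side lengths²: A_1A_2² = 9, A_1A_3² = 10, A_2A_3² = 25.
Since A_2A_3² = 25 ≥ 10 + 9 = 19, the angle opposite A_2A_3 is not acute, so the smallest enclosing circle has A_2A_3 as diameter.
Centre = midpoint of A_2A_3 = (-2, 3.5), r² = 25/4 = 6.25.
r = √(6.25) = 2.5.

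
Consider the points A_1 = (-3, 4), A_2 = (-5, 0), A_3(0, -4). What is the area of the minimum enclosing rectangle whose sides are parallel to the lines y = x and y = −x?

33

In coordinates u = x + y, v = x − y the rectangle is axis-aligned; the map (x,y)→(u,v) scales areas by 2.
u-values: 1, -5, -4; range = 1 − (-5) = 6.
v-values: -7, -5, 4; range = 4 − (-7) = 11.
Area = (6 × 11) / 2 = 33.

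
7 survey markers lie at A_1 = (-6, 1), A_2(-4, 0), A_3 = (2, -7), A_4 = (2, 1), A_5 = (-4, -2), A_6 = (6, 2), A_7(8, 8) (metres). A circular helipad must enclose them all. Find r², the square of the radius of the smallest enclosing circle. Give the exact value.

72.5

The minimum enclosing circle of a finite set is fixed by two of the points (as a diameter) or three (as a circumcircle).
The minimum enclosing circle is determined by three boundary points: A_1, A_3, A_7.
Their circumcentre is (2.5, 1.5) with r² = 72.5.
The farthest remaining point A_5 is at distance² 54.5 ≤ 72.5.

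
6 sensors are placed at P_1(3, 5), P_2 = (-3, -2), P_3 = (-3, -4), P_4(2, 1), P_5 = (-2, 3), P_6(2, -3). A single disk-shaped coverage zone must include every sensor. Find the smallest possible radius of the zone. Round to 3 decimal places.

The farthest pair is P_1–P_3 with squared distance 117. The circle on this segment as diameter has centre (0, 0.5) and r² = 117/4 = 29.25.
Check P_2: distance² to centre = 15.25 ≤ 29.25, so it lies inside.
All remaining points lie in this disk, and no smaller disk contains both endpoints, so this is the minimum enclosing circle.
r = √(29.25) ≈ 5.408.

5.408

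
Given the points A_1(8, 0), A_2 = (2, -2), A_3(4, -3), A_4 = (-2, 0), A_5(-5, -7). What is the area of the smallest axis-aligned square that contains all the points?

The bounding box has width 13 and height 7.
An axis-aligned square enclosing the set must have side ≥ max(width, height).
So the minimum side is max(13, 7) = 13.
Area = 13² = 169.

169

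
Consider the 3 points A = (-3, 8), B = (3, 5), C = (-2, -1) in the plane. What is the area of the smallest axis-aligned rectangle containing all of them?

54

x ranges over [-3, 3], width 6.
y ranges over [-1, 8], height 9.
Area = 6 × 9 = 54.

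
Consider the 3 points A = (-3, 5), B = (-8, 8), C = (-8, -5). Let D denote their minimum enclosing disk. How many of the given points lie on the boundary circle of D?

Side lengths²: AB² = 34, AC² = 125, BC² = 169.
Since BC² = 169 ≥ 125 + 34 = 159, the angle opposite BC is not acute, so the smallest enclosing circle has BC as diameter.
Centre = midpoint of BC = (-8, 1.5), r² = 169/4 = 42.25.
The points at distance exactly r from the centre are B, C — 2 points.

2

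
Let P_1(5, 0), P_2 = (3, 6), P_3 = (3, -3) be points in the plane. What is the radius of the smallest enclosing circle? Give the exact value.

Side lengths²: P_1P_2² = 40, P_1P_3² = 13, P_2P_3² = 81.
Since P_2P_3² = 81 ≥ 40 + 13 = 53, the angle opposite P_2P_3 is not acute, so the smallest enclosing circle has P_2P_3 as diameter.
Centre = midpoint of P_2P_3 = (3, 1.5), r² = 81/4 = 20.25.
r = √(20.25) = 4.5.

4.5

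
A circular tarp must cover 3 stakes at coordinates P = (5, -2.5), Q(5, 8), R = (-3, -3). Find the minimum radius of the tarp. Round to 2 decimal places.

Side lengths²: PQ² = 110.25, PR² = 64.25, QR² = 185.
Since QR² = 185 ≥ 110.25 + 64.25 = 174.5, the angle opposite QR is not acute, so the smallest enclosing circle has QR as diameter.
Centre = midpoint of QR = (1, 2.5), r² = 185/4 = 46.25.
r = √(46.25) ≈ 6.80.

6.80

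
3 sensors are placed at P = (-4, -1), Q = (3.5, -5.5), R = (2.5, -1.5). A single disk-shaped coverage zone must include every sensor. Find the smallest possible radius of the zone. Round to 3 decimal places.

4.373

Side lengths²: PQ² = 76.5, PR² = 42.5, QR² = 17.
Since PQ² = 76.5 ≥ 42.5 + 17 = 59.5, the angle opposite PQ is not acute, so the smallest enclosing circle has PQ as diameter.
Centre = midpoint of PQ = (-0.25, -3.25), r² = 76.5/4 = 19.125.
r = √(19.125) ≈ 4.373.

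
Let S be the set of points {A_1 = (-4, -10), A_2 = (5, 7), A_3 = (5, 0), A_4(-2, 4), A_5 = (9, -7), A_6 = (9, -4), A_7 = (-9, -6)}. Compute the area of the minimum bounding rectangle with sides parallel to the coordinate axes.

306

x ranges over [-9, 9], width 18.
y ranges over [-10, 7], height 17.
Area = 18 × 17 = 306.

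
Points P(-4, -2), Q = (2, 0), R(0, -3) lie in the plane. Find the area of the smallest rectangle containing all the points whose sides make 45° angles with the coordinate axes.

20

In coordinates u = x + y, v = x − y the rectangle is axis-aligned; the map (x,y)→(u,v) scales areas by 2.
u-values: -6, 2, -3; range = 2 − (-6) = 8.
v-values: -2, 2, 3; range = 3 − (-2) = 5.
Area = (8 × 5) / 2 = 20.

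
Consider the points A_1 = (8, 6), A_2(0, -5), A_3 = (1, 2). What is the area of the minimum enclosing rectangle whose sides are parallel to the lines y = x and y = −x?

In coordinates u = x + y, v = x − y the rectangle is axis-aligned; the map (x,y)→(u,v) scales areas by 2.
u-values: 14, -5, 3; range = 14 − (-5) = 19.
v-values: 2, 5, -1; range = 5 − (-1) = 6.
Area = (19 × 6) / 2 = 57.

57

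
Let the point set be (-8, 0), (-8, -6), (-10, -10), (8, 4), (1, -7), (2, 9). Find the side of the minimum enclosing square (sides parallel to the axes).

19

The bounding box has width 18 and height 19.
An axis-aligned square enclosing the set must have side ≥ max(width, height).
So the minimum side is max(18, 19) = 19.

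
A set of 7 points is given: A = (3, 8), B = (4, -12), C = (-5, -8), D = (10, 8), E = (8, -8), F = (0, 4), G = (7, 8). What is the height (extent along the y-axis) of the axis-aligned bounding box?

max y = 8, min y = -12, so height = 20.

20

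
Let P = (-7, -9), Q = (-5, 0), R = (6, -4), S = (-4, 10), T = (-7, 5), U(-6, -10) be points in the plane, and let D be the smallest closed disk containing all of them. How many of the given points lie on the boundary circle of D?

A smallest enclosing disk is always determined by at most three of the input points on its boundary.
The minimum enclosing circle is determined by three boundary points: R, S, U.
Their circumcentre is (-65/19, -3/19) with r² = 37370/361.
The farthest remaining point P is at distance² 32848/361 ≤ 37370/361.
The points at distance exactly r from the centre are R, S, U — 3 points.

3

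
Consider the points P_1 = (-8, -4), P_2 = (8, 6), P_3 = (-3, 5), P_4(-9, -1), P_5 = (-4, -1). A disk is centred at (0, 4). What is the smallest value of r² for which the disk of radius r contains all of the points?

128

The required radius is the distance from (0, 4) to the farthest point.
Squared distances: 128, 68, 10, 106, 41.
Maximum is 128, attained at P_1.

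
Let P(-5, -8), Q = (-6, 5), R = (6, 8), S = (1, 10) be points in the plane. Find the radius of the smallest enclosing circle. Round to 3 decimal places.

9.725

The minimum enclosing circle is determined by three boundary points: P, R, S.
Their circumcentre is (1/34, 11/34) with r² = 54665/578.
The farthest remaining point Q is at distance² 33653/578 ≤ 54665/578.
r = √(54665/578) ≈ 9.725.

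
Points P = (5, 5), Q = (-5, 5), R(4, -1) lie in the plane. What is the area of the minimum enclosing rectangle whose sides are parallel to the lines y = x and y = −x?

75

In coordinates u = x + y, v = x − y the rectangle is axis-aligned; the map (x,y)→(u,v) scales areas by 2.
u-values: 10, 0, 3; range = 10 − 0 = 10.
v-values: 0, -10, 5; range = 5 − (-10) = 15.
Area = (10 × 15) / 2 = 75.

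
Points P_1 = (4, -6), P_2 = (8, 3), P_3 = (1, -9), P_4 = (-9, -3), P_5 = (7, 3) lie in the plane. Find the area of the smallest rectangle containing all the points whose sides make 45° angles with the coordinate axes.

In coordinates u = x + y, v = x − y the rectangle is axis-aligned; the map (x,y)→(u,v) scales areas by 2.
u-values: -2, 11, -8, -12, 10; range = 11 − (-12) = 23.
v-values: 10, 5, 10, -6, 4; range = 10 − (-6) = 16.
Area = (23 × 16) / 2 = 184.

184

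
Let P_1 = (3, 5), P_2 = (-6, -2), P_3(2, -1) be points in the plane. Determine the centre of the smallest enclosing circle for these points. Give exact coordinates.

(-1.5, 1.5)

Side lengths²: P_1P_2² = 130, P_1P_3² = 37, P_2P_3² = 65.
Since P_1P_2² = 130 ≥ 65 + 37 = 102, the angle opposite P_1P_2 is not acute, so the smallest enclosing circle has P_1P_2 as diameter.
Centre = midpoint of P_1P_2 = (-1.5, 1.5), r² = 130/4 = 32.5.
Centre = (-1.5, 1.5).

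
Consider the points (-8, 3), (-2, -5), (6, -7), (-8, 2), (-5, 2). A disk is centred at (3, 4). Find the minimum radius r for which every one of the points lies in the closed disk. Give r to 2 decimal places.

11.40

The required radius is the distance from (3, 4) to the farthest point.
Squared distances: 122, 106, 130, 125, 68.
Maximum is 130, attained at (6, -7).
r = √130 ≈ 11.40.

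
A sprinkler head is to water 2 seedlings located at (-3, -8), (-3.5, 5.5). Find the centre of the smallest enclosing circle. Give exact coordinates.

The smallest circle enclosing two points has them as diameter endpoints.
Centre = midpoint = (-3.25, -1.25); r² = |(-3, -8)−(-3.5, 5.5)|²/4 = 182.5/4 = 45.625.
Centre = (-3.25, -1.25).

(-3.25, -1.25)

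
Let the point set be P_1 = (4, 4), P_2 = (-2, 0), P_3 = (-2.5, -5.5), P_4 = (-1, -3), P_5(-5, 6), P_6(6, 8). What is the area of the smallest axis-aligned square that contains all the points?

The bounding box has width 11 and height 13.5.
An axis-aligned square enclosing the set must have side ≥ max(width, height).
So the minimum side is max(11, 13.5) = 13.5.
Area = 13.5² = 182.25.

182.25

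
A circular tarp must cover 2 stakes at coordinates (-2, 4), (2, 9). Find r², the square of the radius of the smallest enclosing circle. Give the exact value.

10.25

The smallest circle enclosing two points has them as diameter endpoints.
Centre = midpoint = (0, 6.5); r² = |(-2, 4)−(2, 9)|²/4 = 41/4 = 10.25.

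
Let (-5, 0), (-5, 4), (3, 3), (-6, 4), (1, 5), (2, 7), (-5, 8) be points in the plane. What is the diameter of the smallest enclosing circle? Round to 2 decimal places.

The minimum enclosing circle is determined by three boundary points: (-5, 0), (3, 3), (-5, 8).
Their circumcentre is (-1.9375, 4) with r² = 25.37890625.
The farthest remaining point (2, 7) is at distance² 24.50390625 ≤ 25.37890625.
Diameter = 2r = 2√(25.37890625) ≈ 10.08.

10.08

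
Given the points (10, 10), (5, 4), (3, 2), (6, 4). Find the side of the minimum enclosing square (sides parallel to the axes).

8

The bounding box has width 7 and height 8.
An axis-aligned square enclosing the set must have side ≥ max(width, height).
So the minimum side is max(7, 8) = 8.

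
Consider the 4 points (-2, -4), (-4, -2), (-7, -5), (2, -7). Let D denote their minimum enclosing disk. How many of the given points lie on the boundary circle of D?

2

The farthest pair is (-7, -5)–(2, -7) with squared distance 85. The circle on this segment as diameter has centre (-2.5, -6) and r² = 85/4 = 21.25.
Check (-2, -4): distance² to centre = 4.25 ≤ 21.25, so it lies inside.
All remaining points lie in this disk, and no smaller disk contains both endpoints, so this is the minimum enclosing circle.
The points at distance exactly r from the centre are (-7, -5), (2, -7) — 2 points.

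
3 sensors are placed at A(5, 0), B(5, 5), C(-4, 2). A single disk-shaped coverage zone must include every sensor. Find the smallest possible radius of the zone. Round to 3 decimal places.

4.859

Side lengths²: AB² = 25, AC² = 85, BC² = 90.
Since BC² = 90 < 85 + 25 = 110, the triangle is acute, so the smallest enclosing circle is the circumcircle.
Circumcentre = (5/6, 2.5), r² = 425/18.
r = √(425/18) ≈ 4.859.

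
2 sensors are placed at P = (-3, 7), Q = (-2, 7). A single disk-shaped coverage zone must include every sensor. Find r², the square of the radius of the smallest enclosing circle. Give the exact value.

0.25

The smallest circle enclosing two points has them as diameter endpoints.
Centre = midpoint = (-2.5, 7); r² = |PQ|²/4 = 1/4 = 0.25.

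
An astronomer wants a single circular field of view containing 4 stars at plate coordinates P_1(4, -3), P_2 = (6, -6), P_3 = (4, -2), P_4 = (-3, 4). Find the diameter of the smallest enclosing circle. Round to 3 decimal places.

13.454

The minimum enclosing circle of a finite set is fixed by two of the points (as a diameter) or three (as a circumcircle).
The farthest pair is P_2–P_4 with squared distance 181. The circle on this segment as diameter has centre (1.5, -1) and r² = 181/4 = 45.25.
Check P_1: distance² to centre = 10.25 ≤ 45.25, so it lies inside.
All remaining points lie in this disk, and no smaller disk contains both endpoints, so this is the minimum enclosing circle.
Diameter = 2r = 2√(45.25) ≈ 13.454.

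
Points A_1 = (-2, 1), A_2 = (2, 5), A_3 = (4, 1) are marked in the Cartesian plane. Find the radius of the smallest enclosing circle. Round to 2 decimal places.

3.16

Side lengths²: A_1A_2² = 32, A_1A_3² = 36, A_2A_3² = 20.
Since A_1A_3² = 36 < 32 + 20 = 52, the triangle is acute, so the smallest enclosing circle is the circumcircle.
Circumcentre = (1, 2), r² = 10.
r = √10 ≈ 3.16.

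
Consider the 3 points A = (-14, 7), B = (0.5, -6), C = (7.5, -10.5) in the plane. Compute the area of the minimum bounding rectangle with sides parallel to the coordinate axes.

x ranges over [-14, 7.5], width 21.5.
y ranges over [-10.5, 7], height 17.5.
Area = 21.5 × 17.5 = 376.25.

376.25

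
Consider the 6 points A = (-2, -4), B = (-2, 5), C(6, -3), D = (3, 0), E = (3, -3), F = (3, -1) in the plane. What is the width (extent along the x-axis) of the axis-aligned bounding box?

8

max x = 6, min x = -2, so width = 8.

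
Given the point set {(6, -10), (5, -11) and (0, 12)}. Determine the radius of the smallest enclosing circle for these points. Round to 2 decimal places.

11.77

Call the three points A, B, C in the order given.
Side lengths²: AB² = 2, AC² = 520, BC² = 554.
Since BC² = 554 ≥ 520 + 2 = 522, the angle opposite BC is not acute, so the smallest enclosing circle has BC as diameter.
Centre = midpoint of BC = (2.5, 0.5), r² = 554/4 = 138.5.
r = √(138.5) ≈ 11.77.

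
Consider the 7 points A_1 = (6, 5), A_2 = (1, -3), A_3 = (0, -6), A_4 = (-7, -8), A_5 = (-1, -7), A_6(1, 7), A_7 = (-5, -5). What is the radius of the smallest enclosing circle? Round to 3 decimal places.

The minimum enclosing circle of a finite set is fixed by two of the points (as a diameter) or three (as a circumcircle).
The farthest pair is A_1–A_4 with squared distance 338. The circle on this segment as diameter has centre (-0.5, -1.5) and r² = 338/4 = 84.5.
Check A_2: distance² to centre = 4.5 ≤ 84.5, so it lies inside.
All remaining points lie in this disk, and no smaller disk contains both endpoints, so this is the minimum enclosing circle.
r = √(84.5) ≈ 9.192.

9.192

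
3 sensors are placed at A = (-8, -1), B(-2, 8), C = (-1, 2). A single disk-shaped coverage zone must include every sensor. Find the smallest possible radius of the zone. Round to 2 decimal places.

Side lengths²: AB² = 117, AC² = 58, BC² = 37.
Since AB² = 117 ≥ 58 + 37 = 95, the angle opposite AB is not acute, so the smallest enclosing circle has AB as diameter.
Centre = midpoint of AB = (-5, 3.5), r² = 117/4 = 29.25.
r = √(29.25) ≈ 5.41.

5.41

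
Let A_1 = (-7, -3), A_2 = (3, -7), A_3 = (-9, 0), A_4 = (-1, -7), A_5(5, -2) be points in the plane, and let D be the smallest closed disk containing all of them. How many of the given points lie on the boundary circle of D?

The minimum enclosing circle of a finite set is fixed by two of the points (as a diameter) or three (as a circumcircle).
The minimum enclosing circle is determined by three boundary points: A_2, A_3, A_5.
Their circumcentre is (-159/74, -151/74) with r² = 139925/2738.
The farthest remaining point A_4 is at distance² 70957/2738 ≤ 139925/2738.
The points at distance exactly r from the centre are A_2, A_3, A_5 — 3 points.

3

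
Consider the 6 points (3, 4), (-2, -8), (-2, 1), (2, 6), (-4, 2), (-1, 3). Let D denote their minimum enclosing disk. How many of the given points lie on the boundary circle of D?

A smallest enclosing disk is always determined by at most three of the input points on its boundary.
The farthest pair is (-2, -8)–(2, 6) with squared distance 212. The circle on this segment as diameter has centre (0, -1) and r² = 212/4 = 53.
Check (3, 4): distance² to centre = 34 ≤ 53, so it lies inside.
All remaining points lie in this disk, and no smaller disk contains both endpoints, so this is the minimum enclosing circle.
The points at distance exactly r from the centre are (-2, -8), (2, 6) — 2 points.

2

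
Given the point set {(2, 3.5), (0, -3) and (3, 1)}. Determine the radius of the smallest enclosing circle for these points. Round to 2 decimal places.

3.40

Call the three points A, B, C in the order given.
Side lengths²: AB² = 46.25, AC² = 7.25, BC² = 25.
Since AB² = 46.25 ≥ 25 + 7.25 = 32.25, the angle opposite AB is not acute, so the smallest enclosing circle has AB as diameter.
Centre = midpoint of AB = (1, 0.25), r² = 46.25/4 = 11.5625.
r = √(11.5625) ≈ 3.40.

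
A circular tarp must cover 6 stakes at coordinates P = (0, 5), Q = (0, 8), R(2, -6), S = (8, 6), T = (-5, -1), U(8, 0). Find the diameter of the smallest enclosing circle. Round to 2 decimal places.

14.95

By Welzl's lemma the MEC is supported by two points (diametrically opposite) or three points (on a circumcircle).
The minimum enclosing circle is determined by three boundary points: R, S, T.
Their circumcentre is (39/19, 28/19) with r² = 20165/361.
The farthest remaining point Q is at distance² 16897/361 ≤ 20165/361.
Diameter = 2r = 2√(20165/361) ≈ 14.95.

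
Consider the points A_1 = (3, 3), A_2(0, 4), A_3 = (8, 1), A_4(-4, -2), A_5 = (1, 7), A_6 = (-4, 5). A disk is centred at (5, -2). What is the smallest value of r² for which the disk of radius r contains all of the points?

The required radius is the distance from (5, -2) to the farthest point.
Squared distances: 29, 61, 18, 81, 97, 130.
Maximum is 130, attained at A_6.

130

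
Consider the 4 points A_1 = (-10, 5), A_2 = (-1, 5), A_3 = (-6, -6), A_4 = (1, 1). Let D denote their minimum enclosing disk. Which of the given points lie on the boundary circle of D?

A_1, A_3, A_4

The minimum enclosing circle of a finite set is fixed by two of the points (as a diameter) or three (as a circumcircle).
The minimum enclosing circle is determined by three boundary points: A_1, A_3, A_4.
Their circumcentre is (-163/30, 13/30) with r² = 18769/450.
The farthest remaining point A_2 is at distance² 18229/450 ≤ 18769/450.
The points at distance exactly r from the centre are A_1, A_3, A_4 — 3 points.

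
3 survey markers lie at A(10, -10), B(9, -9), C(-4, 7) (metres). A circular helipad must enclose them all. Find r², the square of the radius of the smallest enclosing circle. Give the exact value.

Side lengths²: AB² = 2, AC² = 485, BC² = 425.
Since AC² = 485 ≥ 425 + 2 = 427, the angle opposite AC is not acute, so the smallest enclosing circle has AC as diameter.
Centre = midpoint of AC = (3, -1.5), r² = 485/4 = 121.25.

121.25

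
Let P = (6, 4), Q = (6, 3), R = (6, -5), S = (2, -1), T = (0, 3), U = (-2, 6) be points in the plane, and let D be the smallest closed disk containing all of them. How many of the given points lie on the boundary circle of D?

The farthest pair is R–U with squared distance 185. The circle on this segment as diameter has centre (2, 0.5) and r² = 185/4 = 46.25.
Check P: distance² to centre = 28.25 ≤ 46.25, so it lies inside.
All remaining points lie in this disk, and no smaller disk contains both endpoints, so this is the minimum enclosing circle.
The points at distance exactly r from the centre are R, U — 2 points.

2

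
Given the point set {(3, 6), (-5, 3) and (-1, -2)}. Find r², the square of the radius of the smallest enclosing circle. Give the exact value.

14965/676

Call the three points A, B, C in the order given.
Side lengths²: AB² = 73, AC² = 80, BC² = 41.
Since AC² = 80 < 73 + 41 = 114, the triangle is acute, so the smallest enclosing circle is the circumcircle.
Circumcentre = (-4/13, 69/26), r² = 14965/676.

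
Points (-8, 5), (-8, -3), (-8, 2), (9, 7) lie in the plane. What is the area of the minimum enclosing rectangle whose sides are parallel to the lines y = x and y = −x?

202.5

In coordinates u = x + y, v = x − y the rectangle is axis-aligned; the map (x,y)→(u,v) scales areas by 2.
u-values: -3, -11, -6, 16; range = 16 − (-11) = 27.
v-values: -13, -5, -10, 2; range = 2 − (-13) = 15.
Area = (27 × 15) / 2 = 202.5.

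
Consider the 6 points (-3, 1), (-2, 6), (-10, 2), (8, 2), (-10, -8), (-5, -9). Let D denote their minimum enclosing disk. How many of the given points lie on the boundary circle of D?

3

The farthest pair is (8, 2)–(-10, -8) with squared distance 424. The circle on this segment as diameter has centre (-1, -3) and r² = 424/4 = 106.
Check (-3, 1): distance² to centre = 20 ≤ 106, so it lies inside.
All remaining points lie in this disk, and no smaller disk contains both endpoints, so this is the minimum enclosing circle.
The points at distance exactly r from the centre are (-10, 2), (8, 2), (-10, -8) — 3 points.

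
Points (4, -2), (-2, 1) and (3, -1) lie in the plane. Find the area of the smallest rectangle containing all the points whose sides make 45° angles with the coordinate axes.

In coordinates u = x + y, v = x − y the rectangle is axis-aligned; the map (x,y)→(u,v) scales areas by 2.
u-values: 2, -1, 2; range = 2 − (-1) = 3.
v-values: 6, -3, 4; range = 6 − (-3) = 9.
Area = (3 × 9) / 2 = 13.5.

13.5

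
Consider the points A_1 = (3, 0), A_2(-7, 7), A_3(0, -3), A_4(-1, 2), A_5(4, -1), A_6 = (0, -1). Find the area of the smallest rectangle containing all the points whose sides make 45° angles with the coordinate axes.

In coordinates u = x + y, v = x − y the rectangle is axis-aligned; the map (x,y)→(u,v) scales areas by 2.
u-values: 3, 0, -3, 1, 3, -1; range = 3 − (-3) = 6.
v-values: 3, -14, 3, -3, 5, 1; range = 5 − (-14) = 19.
Area = (6 × 19) / 2 = 57.

57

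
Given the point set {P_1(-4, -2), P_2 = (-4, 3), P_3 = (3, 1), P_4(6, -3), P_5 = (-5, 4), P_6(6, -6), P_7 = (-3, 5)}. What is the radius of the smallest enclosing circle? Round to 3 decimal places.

By Welzl's lemma the MEC is supported by two points (diametrically opposite) or three points (on a circumcircle).
The farthest pair is P_5–P_6 with squared distance 221. The circle on this segment as diameter has centre (0.5, -1) and r² = 221/4 = 55.25.
Check P_1: distance² to centre = 21.25 ≤ 55.25, so it lies inside.
All remaining points lie in this disk, and no smaller disk contains both endpoints, so this is the minimum enclosing circle.
r = √(55.25) ≈ 7.433.

7.433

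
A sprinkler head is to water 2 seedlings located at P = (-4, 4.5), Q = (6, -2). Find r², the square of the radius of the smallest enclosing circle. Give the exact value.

35.5625

The smallest circle enclosing two points has them as diameter endpoints.
Centre = midpoint = (1, 1.25); r² = |PQ|²/4 = 142.25/4 = 35.5625.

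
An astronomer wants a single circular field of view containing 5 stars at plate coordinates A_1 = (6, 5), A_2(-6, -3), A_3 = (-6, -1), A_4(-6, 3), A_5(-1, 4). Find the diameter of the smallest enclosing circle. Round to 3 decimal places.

14.422

A smallest enclosing disk is always determined by at most three of the input points on its boundary.
The farthest pair is A_1–A_2 with squared distance 208. The circle on this segment as diameter has centre (0, 1) and r² = 208/4 = 52.
Check A_3: distance² to centre = 40 ≤ 52, so it lies inside.
All remaining points lie in this disk, and no smaller disk contains both endpoints, so this is the minimum enclosing circle.
Diameter = 2r = 2√52 ≈ 14.422.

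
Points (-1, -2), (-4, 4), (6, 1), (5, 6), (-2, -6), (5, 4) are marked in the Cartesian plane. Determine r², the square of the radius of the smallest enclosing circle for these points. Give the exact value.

A smallest enclosing disk is always determined by at most three of the input points on its boundary.
The farthest pair is (5, 6)–(-2, -6) with squared distance 193. The circle on this segment as diameter has centre (1.5, 0) and r² = 193/4 = 48.25.
Check (-1, -2): distance² to centre = 10.25 ≤ 48.25, so it lies inside.
All remaining points lie in this disk, and no smaller disk contains both endpoints, so this is the minimum enclosing circle.

48.25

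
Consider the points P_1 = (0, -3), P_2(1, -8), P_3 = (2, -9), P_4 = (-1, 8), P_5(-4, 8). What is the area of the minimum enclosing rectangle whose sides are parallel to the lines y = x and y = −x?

In coordinates u = x + y, v = x − y the rectangle is axis-aligned; the map (x,y)→(u,v) scales areas by 2.
u-values: -3, -7, -7, 7, 4; range = 7 − (-7) = 14.
v-values: 3, 9, 11, -9, -12; range = 11 − (-12) = 23.
Area = (14 × 23) / 2 = 161.

161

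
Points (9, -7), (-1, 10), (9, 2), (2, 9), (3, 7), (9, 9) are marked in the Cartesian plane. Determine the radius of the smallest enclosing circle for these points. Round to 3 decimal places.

The farthest pair is (9, -7)–(-1, 10) with squared distance 389. The circle on this segment as diameter has centre (4, 1.5) and r² = 389/4 = 97.25.
Check (9, 2): distance² to centre = 25.25 ≤ 97.25, so it lies inside.
All remaining points lie in this disk, and no smaller disk contains both endpoints, so this is the minimum enclosing circle.
r = √(97.25) ≈ 9.862.

9.862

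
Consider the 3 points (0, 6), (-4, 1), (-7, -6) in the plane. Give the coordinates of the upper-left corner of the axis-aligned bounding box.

x-range [-7, 0], y-range [-6, 6].
The upper-left corner is (-7, 6).

(-7, 6)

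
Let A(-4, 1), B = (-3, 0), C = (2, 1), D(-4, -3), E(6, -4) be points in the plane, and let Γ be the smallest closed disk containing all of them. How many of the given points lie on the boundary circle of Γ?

2

A smallest enclosing disk is always determined by at most three of the input points on its boundary.
The farthest pair is A–E with squared distance 125. The circle on this segment as diameter has centre (1, -1.5) and r² = 125/4 = 31.25.
Check B: distance² to centre = 18.25 ≤ 31.25, so it lies inside.
All remaining points lie in this disk, and no smaller disk contains both endpoints, so this is the minimum enclosing circle.
The points at distance exactly r from the centre are A, E — 2 points.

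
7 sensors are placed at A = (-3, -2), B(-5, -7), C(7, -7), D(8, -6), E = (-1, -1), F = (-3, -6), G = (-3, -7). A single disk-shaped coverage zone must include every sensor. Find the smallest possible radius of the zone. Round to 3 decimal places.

A smallest enclosing disk is always determined by at most three of the input points on its boundary.
The farthest pair is B–D with squared distance 170. The circle on this segment as diameter has centre (1.5, -6.5) and r² = 170/4 = 42.5.
Check A: distance² to centre = 40.5 ≤ 42.5, so it lies inside.
All remaining points lie in this disk, and no smaller disk contains both endpoints, so this is the minimum enclosing circle.
r = √(42.5) ≈ 6.519.

6.519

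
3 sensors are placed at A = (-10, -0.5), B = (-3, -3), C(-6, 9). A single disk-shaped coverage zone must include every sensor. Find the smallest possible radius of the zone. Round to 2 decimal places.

Side lengths²: AB² = 55.25, AC² = 106.25, BC² = 153.
Since BC² = 153 < 106.25 + 55.25 = 161.5, the triangle is acute, so the smallest enclosing circle is the circumcircle.
Circumcentre = (-29/6, 35/12), r² = 5525/144.
r = √(5525/144) ≈ 6.19.

6.19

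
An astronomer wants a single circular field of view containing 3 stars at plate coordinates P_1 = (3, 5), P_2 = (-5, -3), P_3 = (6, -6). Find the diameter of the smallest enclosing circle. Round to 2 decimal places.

13.13

Side lengths²: P_1P_2² = 128, P_1P_3² = 130, P_2P_3² = 130.
Since P_2P_3² = 130 < 130 + 128 = 258, the triangle is acute, so the smallest enclosing circle is the circumcircle.
Circumcentre = (19/14, -19/14), r² = 4225/98.
Diameter = 2r = 2√(4225/98) ≈ 13.13.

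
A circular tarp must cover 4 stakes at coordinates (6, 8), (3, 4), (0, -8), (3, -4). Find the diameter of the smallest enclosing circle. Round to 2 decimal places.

17.09

The minimum enclosing circle of a finite set is fixed by two of the points (as a diameter) or three (as a circumcircle).
The farthest pair is (6, 8)–(0, -8) with squared distance 292. The circle on this segment as diameter has centre (3, 0) and r² = 292/4 = 73.
Check (3, 4): distance² to centre = 16 ≤ 73, so it lies inside.
All remaining points lie in this disk, and no smaller disk contains both endpoints, so this is the minimum enclosing circle.
Diameter = 2r = 2√73 ≈ 17.09.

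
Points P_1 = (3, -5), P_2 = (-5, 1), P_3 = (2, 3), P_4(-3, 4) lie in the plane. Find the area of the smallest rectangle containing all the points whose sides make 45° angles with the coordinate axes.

In coordinates u = x + y, v = x − y the rectangle is axis-aligned; the map (x,y)→(u,v) scales areas by 2.
u-values: -2, -4, 5, 1; range = 5 − (-4) = 9.
v-values: 8, -6, -1, -7; range = 8 − (-7) = 15.
Area = (9 × 15) / 2 = 67.5.

67.5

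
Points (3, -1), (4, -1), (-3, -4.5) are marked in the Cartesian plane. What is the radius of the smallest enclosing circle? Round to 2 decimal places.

3.91

Call the three points A, B, C in the order given.
Side lengths²: AB² = 1, AC² = 48.25, BC² = 61.25.
Since BC² = 61.25 ≥ 48.25 + 1 = 49.25, the angle opposite BC is not acute, so the smallest enclosing circle has BC as diameter.
Centre = midpoint of BC = (0.5, -2.75), r² = 61.25/4 = 15.3125.
r = √(15.3125) ≈ 3.91.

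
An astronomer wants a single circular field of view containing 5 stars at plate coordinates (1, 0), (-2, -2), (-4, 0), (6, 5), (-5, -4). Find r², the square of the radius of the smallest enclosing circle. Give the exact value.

50.5

By Welzl's lemma the MEC is supported by two points (diametrically opposite) or three points (on a circumcircle).
The farthest pair is (6, 5)–(-5, -4) with squared distance 202. The circle on this segment as diameter has centre (0.5, 0.5) and r² = 202/4 = 50.5.
Check (1, 0): distance² to centre = 0.5 ≤ 50.5, so it lies inside.
All remaining points lie in this disk, and no smaller disk contains both endpoints, so this is the minimum enclosing circle.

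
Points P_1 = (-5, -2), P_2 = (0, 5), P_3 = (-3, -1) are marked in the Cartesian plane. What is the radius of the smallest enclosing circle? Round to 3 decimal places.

4.301

Side lengths²: P_1P_2² = 74, P_1P_3² = 5, P_2P_3² = 45.
Since P_1P_2² = 74 ≥ 45 + 5 = 50, the angle opposite P_1P_2 is not acute, so the smallest enclosing circle has P_1P_2 as diameter.
Centre = midpoint of P_1P_2 = (-2.5, 1.5), r² = 74/4 = 18.5.
r = √(18.5) ≈ 4.301.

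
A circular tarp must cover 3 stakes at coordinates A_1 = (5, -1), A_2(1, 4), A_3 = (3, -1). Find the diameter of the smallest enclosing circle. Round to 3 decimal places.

Side lengths²: A_1A_2² = 41, A_1A_3² = 4, A_2A_3² = 29.
Since A_1A_2² = 41 ≥ 29 + 4 = 33, the angle opposite A_1A_2 is not acute, so the smallest enclosing circle has A_1A_2 as diameter.
Centre = midpoint of A_1A_2 = (3, 1.5), r² = 41/4 = 10.25.
Diameter = 2r = 2√(10.25) ≈ 6.403.

6.403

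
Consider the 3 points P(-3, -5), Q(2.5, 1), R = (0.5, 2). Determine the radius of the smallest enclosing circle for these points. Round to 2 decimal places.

4.07

Side lengths²: PQ² = 66.25, PR² = 61.25, QR² = 5.
Since PQ² = 66.25 ≥ 61.25 + 5 = 66.25, the angle opposite PQ is not acute, so the smallest enclosing circle has PQ as diameter.
Centre = midpoint of PQ = (-0.25, -2), r² = 66.25/4 = 16.5625.
r = √(16.5625) ≈ 4.07.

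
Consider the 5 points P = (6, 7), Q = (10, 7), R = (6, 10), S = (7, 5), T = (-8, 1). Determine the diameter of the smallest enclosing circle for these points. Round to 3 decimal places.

By Welzl's lemma the MEC is supported by two points (diametrically opposite) or three points (on a circumcircle).
The farthest pair is Q–T with squared distance 360. The circle on this segment as diameter has centre (1, 4) and r² = 360/4 = 90.
Check P: distance² to centre = 34 ≤ 90, so it lies inside.
All remaining points lie in this disk, and no smaller disk contains both endpoints, so this is the minimum enclosing circle.
Diameter = 2r = 2√90 ≈ 18.974.

18.974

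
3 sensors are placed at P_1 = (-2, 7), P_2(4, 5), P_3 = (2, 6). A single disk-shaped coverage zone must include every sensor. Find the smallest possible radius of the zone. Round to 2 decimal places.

3.16

Side lengths²: P_1P_2² = 40, P_1P_3² = 17, P_2P_3² = 5.
Since P_1P_2² = 40 ≥ 17 + 5 = 22, the angle opposite P_1P_2 is not acute, so the smallest enclosing circle has P_1P_2 as diameter.
Centre = midpoint of P_1P_2 = (1, 6), r² = 40/4 = 10.
r = √10 ≈ 3.16.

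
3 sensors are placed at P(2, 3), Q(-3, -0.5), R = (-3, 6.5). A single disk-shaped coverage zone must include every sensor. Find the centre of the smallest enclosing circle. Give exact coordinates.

(-1.725, 3)

Side lengths²: PQ² = 37.25, PR² = 37.25, QR² = 49.
Since QR² = 49 < 37.25 + 37.25 = 74.5, the triangle is acute, so the smallest enclosing circle is the circumcircle.
Circumcentre = (-1.725, 3), r² = 13.875625.
Centre = (-1.725, 3).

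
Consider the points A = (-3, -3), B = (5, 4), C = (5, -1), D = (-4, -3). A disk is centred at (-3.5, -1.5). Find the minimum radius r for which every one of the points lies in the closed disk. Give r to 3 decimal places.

The required radius is the distance from (-3.5, -1.5) to the farthest point.
Squared distances: 2.5, 102.5, 72.5, 2.5.
Maximum is 102.5, attained at B.
r = √(102.5) ≈ 10.124.

10.124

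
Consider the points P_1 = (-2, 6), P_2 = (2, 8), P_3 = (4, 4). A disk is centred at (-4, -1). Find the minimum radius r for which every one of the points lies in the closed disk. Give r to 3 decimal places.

10.817

The required radius is the distance from (-4, -1) to the farthest point.
Squared distances: 53, 117, 89.
Maximum is 117, attained at P_2.
r = √117 ≈ 10.817.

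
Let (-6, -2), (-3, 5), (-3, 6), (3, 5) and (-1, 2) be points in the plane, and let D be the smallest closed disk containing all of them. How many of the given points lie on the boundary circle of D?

A smallest enclosing disk is always determined by at most three of the input points on its boundary.
The farthest pair is (-6, -2)–(3, 5) with squared distance 130. The circle on this segment as diameter has centre (-1.5, 1.5) and r² = 130/4 = 32.5.
Check (-3, 5): distance² to centre = 14.5 ≤ 32.5, so it lies inside.
All remaining points lie in this disk, and no smaller disk contains both endpoints, so this is the minimum enclosing circle.
The points at distance exactly r from the centre are (-6, -2), (3, 5) — 2 points.

2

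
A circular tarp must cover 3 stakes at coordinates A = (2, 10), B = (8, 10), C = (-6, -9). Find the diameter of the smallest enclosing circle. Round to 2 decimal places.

23.60

Side lengths²: AB² = 36, AC² = 425, BC² = 557.
Since BC² = 557 ≥ 425 + 36 = 461, the angle opposite BC is not acute, so the smallest enclosing circle has BC as diameter.
Centre = midpoint of BC = (1, 0.5), r² = 557/4 = 139.25.
Diameter = 2r = 2√(139.25) ≈ 23.60.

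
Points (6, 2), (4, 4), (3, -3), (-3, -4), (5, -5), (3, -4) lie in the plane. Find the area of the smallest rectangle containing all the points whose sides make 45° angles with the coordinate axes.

75

In coordinates u = x + y, v = x − y the rectangle is axis-aligned; the map (x,y)→(u,v) scales areas by 2.
u-values: 8, 8, 0, -7, 0, -1; range = 8 − (-7) = 15.
v-values: 4, 0, 6, 1, 10, 7; range = 10 − 0 = 10.
Area = (15 × 10) / 2 = 75.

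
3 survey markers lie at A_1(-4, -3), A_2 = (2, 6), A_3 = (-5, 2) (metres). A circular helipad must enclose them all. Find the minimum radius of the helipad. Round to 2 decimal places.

Side lengths²: A_1A_2² = 117, A_1A_3² = 26, A_2A_3² = 65.
Since A_1A_2² = 117 ≥ 65 + 26 = 91, the angle opposite A_1A_2 is not acute, so the smallest enclosing circle has A_1A_2 as diameter.
Centre = midpoint of A_1A_2 = (-1, 1.5), r² = 117/4 = 29.25.
r = √(29.25) ≈ 5.41.

5.41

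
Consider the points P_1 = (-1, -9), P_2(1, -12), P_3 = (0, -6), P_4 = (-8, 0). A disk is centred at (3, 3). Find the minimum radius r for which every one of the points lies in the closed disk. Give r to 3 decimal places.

15.133

The required radius is the distance from (3, 3) to the farthest point.
Squared distances: 160, 229, 90, 130.
Maximum is 229, attained at P_2.
r = √229 ≈ 15.133.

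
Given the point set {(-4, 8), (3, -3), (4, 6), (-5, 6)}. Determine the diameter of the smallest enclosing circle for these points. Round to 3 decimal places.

13.038

The minimum enclosing circle of a finite set is fixed by two of the points (as a diameter) or three (as a circumcircle).
The farthest pair is (-4, 8)–(3, -3) with squared distance 170. The circle on this segment as diameter has centre (-0.5, 2.5) and r² = 170/4 = 42.5.
Check (4, 6): distance² to centre = 32.5 ≤ 42.5, so it lies inside.
All remaining points lie in this disk, and no smaller disk contains both endpoints, so this is the minimum enclosing circle.
Diameter = 2r = 2√(42.5) ≈ 13.038.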